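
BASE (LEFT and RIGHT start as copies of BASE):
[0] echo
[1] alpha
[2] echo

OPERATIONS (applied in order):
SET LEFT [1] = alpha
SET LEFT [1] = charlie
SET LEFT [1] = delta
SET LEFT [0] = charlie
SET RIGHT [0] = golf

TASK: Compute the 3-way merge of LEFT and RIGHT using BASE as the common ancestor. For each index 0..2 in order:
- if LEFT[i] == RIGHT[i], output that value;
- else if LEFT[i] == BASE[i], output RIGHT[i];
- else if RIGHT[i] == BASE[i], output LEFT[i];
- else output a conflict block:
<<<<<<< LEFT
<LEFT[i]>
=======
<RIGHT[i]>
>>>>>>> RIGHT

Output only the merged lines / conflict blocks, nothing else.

Final LEFT:  [charlie, delta, echo]
Final RIGHT: [golf, alpha, echo]
i=0: BASE=echo L=charlie R=golf all differ -> CONFLICT
i=1: L=delta, R=alpha=BASE -> take LEFT -> delta
i=2: L=echo R=echo -> agree -> echo

Answer: <<<<<<< LEFT
charlie
=======
golf
>>>>>>> RIGHT
delta
echo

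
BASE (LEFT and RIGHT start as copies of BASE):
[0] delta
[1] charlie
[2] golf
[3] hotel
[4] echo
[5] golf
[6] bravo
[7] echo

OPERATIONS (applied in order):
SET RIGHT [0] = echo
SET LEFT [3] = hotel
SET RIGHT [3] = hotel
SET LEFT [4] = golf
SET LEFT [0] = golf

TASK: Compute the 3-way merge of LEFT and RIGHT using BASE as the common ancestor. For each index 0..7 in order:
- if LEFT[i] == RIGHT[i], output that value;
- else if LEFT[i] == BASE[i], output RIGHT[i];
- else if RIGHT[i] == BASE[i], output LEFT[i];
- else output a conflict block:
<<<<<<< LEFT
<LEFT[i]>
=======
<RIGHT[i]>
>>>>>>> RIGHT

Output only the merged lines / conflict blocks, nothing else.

Final LEFT:  [golf, charlie, golf, hotel, golf, golf, bravo, echo]
Final RIGHT: [echo, charlie, golf, hotel, echo, golf, bravo, echo]
i=0: BASE=delta L=golf R=echo all differ -> CONFLICT
i=1: L=charlie R=charlie -> agree -> charlie
i=2: L=golf R=golf -> agree -> golf
i=3: L=hotel R=hotel -> agree -> hotel
i=4: L=golf, R=echo=BASE -> take LEFT -> golf
i=5: L=golf R=golf -> agree -> golf
i=6: L=bravo R=bravo -> agree -> bravo
i=7: L=echo R=echo -> agree -> echo

Answer: <<<<<<< LEFT
golf
=======
echo
>>>>>>> RIGHT
charlie
golf
hotel
golf
golf
bravo
echo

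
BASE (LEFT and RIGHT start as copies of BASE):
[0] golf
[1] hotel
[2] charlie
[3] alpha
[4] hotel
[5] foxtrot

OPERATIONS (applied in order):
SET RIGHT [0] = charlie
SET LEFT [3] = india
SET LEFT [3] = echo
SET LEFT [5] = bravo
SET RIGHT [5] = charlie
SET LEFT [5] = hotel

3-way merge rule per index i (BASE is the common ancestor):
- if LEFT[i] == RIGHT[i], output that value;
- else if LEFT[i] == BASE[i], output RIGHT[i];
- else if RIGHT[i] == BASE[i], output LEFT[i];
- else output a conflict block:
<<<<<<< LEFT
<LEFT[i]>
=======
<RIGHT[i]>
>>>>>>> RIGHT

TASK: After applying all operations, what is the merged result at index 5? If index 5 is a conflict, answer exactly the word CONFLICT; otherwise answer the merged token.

Answer: CONFLICT

Derivation:
Final LEFT:  [golf, hotel, charlie, echo, hotel, hotel]
Final RIGHT: [charlie, hotel, charlie, alpha, hotel, charlie]
i=0: L=golf=BASE, R=charlie -> take RIGHT -> charlie
i=1: L=hotel R=hotel -> agree -> hotel
i=2: L=charlie R=charlie -> agree -> charlie
i=3: L=echo, R=alpha=BASE -> take LEFT -> echo
i=4: L=hotel R=hotel -> agree -> hotel
i=5: BASE=foxtrot L=hotel R=charlie all differ -> CONFLICT
Index 5 -> CONFLICT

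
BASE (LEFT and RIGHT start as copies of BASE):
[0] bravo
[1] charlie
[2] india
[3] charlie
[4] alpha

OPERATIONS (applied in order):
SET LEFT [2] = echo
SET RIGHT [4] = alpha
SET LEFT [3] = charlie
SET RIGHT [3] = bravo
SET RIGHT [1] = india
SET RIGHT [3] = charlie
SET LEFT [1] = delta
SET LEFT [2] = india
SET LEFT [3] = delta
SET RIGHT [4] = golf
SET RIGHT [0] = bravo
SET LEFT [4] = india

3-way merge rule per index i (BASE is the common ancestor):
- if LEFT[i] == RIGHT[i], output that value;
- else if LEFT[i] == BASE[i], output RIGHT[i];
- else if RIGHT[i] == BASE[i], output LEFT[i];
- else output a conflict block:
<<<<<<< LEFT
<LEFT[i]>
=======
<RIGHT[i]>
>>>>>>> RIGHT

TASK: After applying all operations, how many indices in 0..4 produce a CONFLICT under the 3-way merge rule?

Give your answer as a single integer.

Answer: 2

Derivation:
Final LEFT:  [bravo, delta, india, delta, india]
Final RIGHT: [bravo, india, india, charlie, golf]
i=0: L=bravo R=bravo -> agree -> bravo
i=1: BASE=charlie L=delta R=india all differ -> CONFLICT
i=2: L=india R=india -> agree -> india
i=3: L=delta, R=charlie=BASE -> take LEFT -> delta
i=4: BASE=alpha L=india R=golf all differ -> CONFLICT
Conflict count: 2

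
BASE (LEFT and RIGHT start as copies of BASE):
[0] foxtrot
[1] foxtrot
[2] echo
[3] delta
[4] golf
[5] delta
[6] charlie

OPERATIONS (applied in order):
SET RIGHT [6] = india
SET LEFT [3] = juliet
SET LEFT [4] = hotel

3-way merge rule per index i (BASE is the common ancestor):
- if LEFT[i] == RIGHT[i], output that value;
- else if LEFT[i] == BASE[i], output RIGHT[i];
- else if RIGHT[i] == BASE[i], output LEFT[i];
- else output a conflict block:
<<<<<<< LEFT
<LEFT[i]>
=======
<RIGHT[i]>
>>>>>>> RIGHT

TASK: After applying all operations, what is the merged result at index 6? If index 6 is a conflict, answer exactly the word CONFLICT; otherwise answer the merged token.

Answer: india

Derivation:
Final LEFT:  [foxtrot, foxtrot, echo, juliet, hotel, delta, charlie]
Final RIGHT: [foxtrot, foxtrot, echo, delta, golf, delta, india]
i=0: L=foxtrot R=foxtrot -> agree -> foxtrot
i=1: L=foxtrot R=foxtrot -> agree -> foxtrot
i=2: L=echo R=echo -> agree -> echo
i=3: L=juliet, R=delta=BASE -> take LEFT -> juliet
i=4: L=hotel, R=golf=BASE -> take LEFT -> hotel
i=5: L=delta R=delta -> agree -> delta
i=6: L=charlie=BASE, R=india -> take RIGHT -> india
Index 6 -> india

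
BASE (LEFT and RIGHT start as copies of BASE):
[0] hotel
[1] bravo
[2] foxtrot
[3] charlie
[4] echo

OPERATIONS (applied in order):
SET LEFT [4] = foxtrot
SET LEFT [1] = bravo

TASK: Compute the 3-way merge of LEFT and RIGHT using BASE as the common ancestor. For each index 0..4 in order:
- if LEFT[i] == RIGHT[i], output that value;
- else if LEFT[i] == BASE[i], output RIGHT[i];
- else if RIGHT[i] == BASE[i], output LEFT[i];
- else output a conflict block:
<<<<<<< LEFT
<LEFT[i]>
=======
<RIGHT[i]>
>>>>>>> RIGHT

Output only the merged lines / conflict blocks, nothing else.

Answer: hotel
bravo
foxtrot
charlie
foxtrot

Derivation:
Final LEFT:  [hotel, bravo, foxtrot, charlie, foxtrot]
Final RIGHT: [hotel, bravo, foxtrot, charlie, echo]
i=0: L=hotel R=hotel -> agree -> hotel
i=1: L=bravo R=bravo -> agree -> bravo
i=2: L=foxtrot R=foxtrot -> agree -> foxtrot
i=3: L=charlie R=charlie -> agree -> charlie
i=4: L=foxtrot, R=echo=BASE -> take LEFT -> foxtrot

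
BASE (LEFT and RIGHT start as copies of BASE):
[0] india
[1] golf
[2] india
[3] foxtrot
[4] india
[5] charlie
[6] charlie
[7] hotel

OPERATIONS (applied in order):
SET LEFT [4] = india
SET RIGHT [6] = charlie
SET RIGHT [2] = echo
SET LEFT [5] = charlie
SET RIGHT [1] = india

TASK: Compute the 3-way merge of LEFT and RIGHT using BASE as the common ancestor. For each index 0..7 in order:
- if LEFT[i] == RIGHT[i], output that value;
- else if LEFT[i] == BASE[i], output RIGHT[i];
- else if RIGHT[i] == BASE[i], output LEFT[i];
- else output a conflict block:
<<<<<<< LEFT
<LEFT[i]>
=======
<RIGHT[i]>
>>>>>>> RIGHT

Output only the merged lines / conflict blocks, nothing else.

Answer: india
india
echo
foxtrot
india
charlie
charlie
hotel

Derivation:
Final LEFT:  [india, golf, india, foxtrot, india, charlie, charlie, hotel]
Final RIGHT: [india, india, echo, foxtrot, india, charlie, charlie, hotel]
i=0: L=india R=india -> agree -> india
i=1: L=golf=BASE, R=india -> take RIGHT -> india
i=2: L=india=BASE, R=echo -> take RIGHT -> echo
i=3: L=foxtrot R=foxtrot -> agree -> foxtrot
i=4: L=india R=india -> agree -> india
i=5: L=charlie R=charlie -> agree -> charlie
i=6: L=charlie R=charlie -> agree -> charlie
i=7: L=hotel R=hotel -> agree -> hotel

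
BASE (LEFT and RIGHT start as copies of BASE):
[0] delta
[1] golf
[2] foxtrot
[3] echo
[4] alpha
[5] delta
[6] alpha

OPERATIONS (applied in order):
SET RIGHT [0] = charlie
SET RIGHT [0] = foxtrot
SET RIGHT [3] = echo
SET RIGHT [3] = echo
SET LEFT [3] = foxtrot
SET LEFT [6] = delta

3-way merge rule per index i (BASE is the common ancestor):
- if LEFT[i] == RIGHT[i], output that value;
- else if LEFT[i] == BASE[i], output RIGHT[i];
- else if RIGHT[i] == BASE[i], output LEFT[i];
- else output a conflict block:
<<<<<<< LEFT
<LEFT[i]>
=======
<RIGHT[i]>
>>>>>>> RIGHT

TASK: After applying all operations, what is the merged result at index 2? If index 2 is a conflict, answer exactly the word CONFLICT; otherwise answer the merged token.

Final LEFT:  [delta, golf, foxtrot, foxtrot, alpha, delta, delta]
Final RIGHT: [foxtrot, golf, foxtrot, echo, alpha, delta, alpha]
i=0: L=delta=BASE, R=foxtrot -> take RIGHT -> foxtrot
i=1: L=golf R=golf -> agree -> golf
i=2: L=foxtrot R=foxtrot -> agree -> foxtrot
i=3: L=foxtrot, R=echo=BASE -> take LEFT -> foxtrot
i=4: L=alpha R=alpha -> agree -> alpha
i=5: L=delta R=delta -> agree -> delta
i=6: L=delta, R=alpha=BASE -> take LEFT -> delta
Index 2 -> foxtrot

Answer: foxtrot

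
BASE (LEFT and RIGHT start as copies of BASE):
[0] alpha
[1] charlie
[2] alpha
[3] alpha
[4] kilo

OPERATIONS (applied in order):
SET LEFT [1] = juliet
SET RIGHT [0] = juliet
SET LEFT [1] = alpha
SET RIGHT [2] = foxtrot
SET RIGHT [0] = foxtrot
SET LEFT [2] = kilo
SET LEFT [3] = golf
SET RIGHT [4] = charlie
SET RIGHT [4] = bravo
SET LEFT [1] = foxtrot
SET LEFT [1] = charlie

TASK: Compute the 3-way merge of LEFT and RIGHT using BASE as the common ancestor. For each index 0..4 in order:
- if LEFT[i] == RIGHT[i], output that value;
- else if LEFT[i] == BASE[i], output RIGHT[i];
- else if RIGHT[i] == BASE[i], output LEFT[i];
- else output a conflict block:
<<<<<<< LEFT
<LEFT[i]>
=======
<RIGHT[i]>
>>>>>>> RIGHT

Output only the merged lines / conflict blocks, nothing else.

Answer: foxtrot
charlie
<<<<<<< LEFT
kilo
=======
foxtrot
>>>>>>> RIGHT
golf
bravo

Derivation:
Final LEFT:  [alpha, charlie, kilo, golf, kilo]
Final RIGHT: [foxtrot, charlie, foxtrot, alpha, bravo]
i=0: L=alpha=BASE, R=foxtrot -> take RIGHT -> foxtrot
i=1: L=charlie R=charlie -> agree -> charlie
i=2: BASE=alpha L=kilo R=foxtrot all differ -> CONFLICT
i=3: L=golf, R=alpha=BASE -> take LEFT -> golf
i=4: L=kilo=BASE, R=bravo -> take RIGHT -> bravo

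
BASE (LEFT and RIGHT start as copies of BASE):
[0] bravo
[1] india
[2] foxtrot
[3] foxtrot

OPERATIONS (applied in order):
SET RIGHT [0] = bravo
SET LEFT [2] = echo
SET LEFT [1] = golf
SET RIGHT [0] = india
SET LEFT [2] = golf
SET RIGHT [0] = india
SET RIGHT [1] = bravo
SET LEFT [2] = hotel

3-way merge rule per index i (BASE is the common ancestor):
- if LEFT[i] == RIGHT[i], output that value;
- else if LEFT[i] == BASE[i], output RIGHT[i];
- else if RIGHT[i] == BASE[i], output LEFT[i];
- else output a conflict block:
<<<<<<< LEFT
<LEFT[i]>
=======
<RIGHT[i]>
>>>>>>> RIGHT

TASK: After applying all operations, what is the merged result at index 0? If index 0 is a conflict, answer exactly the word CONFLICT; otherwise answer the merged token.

Answer: india

Derivation:
Final LEFT:  [bravo, golf, hotel, foxtrot]
Final RIGHT: [india, bravo, foxtrot, foxtrot]
i=0: L=bravo=BASE, R=india -> take RIGHT -> india
i=1: BASE=india L=golf R=bravo all differ -> CONFLICT
i=2: L=hotel, R=foxtrot=BASE -> take LEFT -> hotel
i=3: L=foxtrot R=foxtrot -> agree -> foxtrot
Index 0 -> india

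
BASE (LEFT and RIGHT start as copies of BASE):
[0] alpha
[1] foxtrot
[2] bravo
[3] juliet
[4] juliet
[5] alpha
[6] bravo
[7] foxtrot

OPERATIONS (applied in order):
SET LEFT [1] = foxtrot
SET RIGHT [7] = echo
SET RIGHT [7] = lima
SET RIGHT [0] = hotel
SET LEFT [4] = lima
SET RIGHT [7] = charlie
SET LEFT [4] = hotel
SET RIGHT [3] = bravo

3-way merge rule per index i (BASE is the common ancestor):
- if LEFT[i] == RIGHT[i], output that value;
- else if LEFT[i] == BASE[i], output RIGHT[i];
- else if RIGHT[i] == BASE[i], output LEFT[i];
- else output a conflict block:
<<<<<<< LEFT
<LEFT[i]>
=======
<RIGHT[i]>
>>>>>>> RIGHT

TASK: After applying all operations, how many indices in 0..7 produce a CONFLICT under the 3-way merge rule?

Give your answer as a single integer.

Answer: 0

Derivation:
Final LEFT:  [alpha, foxtrot, bravo, juliet, hotel, alpha, bravo, foxtrot]
Final RIGHT: [hotel, foxtrot, bravo, bravo, juliet, alpha, bravo, charlie]
i=0: L=alpha=BASE, R=hotel -> take RIGHT -> hotel
i=1: L=foxtrot R=foxtrot -> agree -> foxtrot
i=2: L=bravo R=bravo -> agree -> bravo
i=3: L=juliet=BASE, R=bravo -> take RIGHT -> bravo
i=4: L=hotel, R=juliet=BASE -> take LEFT -> hotel
i=5: L=alpha R=alpha -> agree -> alpha
i=6: L=bravo R=bravo -> agree -> bravo
i=7: L=foxtrot=BASE, R=charlie -> take RIGHT -> charlie
Conflict count: 0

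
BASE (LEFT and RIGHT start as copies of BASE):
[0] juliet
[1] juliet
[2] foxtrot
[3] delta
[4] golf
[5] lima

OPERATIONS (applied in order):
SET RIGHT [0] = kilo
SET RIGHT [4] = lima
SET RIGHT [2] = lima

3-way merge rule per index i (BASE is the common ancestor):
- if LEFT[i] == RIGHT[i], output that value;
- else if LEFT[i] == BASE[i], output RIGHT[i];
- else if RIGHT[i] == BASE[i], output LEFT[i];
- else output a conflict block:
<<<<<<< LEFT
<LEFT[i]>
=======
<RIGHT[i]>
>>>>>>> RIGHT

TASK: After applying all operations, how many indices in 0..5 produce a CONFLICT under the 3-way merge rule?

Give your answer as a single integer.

Final LEFT:  [juliet, juliet, foxtrot, delta, golf, lima]
Final RIGHT: [kilo, juliet, lima, delta, lima, lima]
i=0: L=juliet=BASE, R=kilo -> take RIGHT -> kilo
i=1: L=juliet R=juliet -> agree -> juliet
i=2: L=foxtrot=BASE, R=lima -> take RIGHT -> lima
i=3: L=delta R=delta -> agree -> delta
i=4: L=golf=BASE, R=lima -> take RIGHT -> lima
i=5: L=lima R=lima -> agree -> lima
Conflict count: 0

Answer: 0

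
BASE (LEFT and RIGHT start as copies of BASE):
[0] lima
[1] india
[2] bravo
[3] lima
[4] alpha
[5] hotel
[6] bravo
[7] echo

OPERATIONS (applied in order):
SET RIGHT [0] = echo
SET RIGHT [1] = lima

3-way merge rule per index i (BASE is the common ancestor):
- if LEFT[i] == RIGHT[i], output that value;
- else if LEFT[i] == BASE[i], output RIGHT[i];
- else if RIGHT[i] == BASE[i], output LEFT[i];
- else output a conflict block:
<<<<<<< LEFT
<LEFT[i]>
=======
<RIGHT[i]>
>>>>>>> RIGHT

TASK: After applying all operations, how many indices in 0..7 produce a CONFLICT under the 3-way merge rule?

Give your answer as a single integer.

Answer: 0

Derivation:
Final LEFT:  [lima, india, bravo, lima, alpha, hotel, bravo, echo]
Final RIGHT: [echo, lima, bravo, lima, alpha, hotel, bravo, echo]
i=0: L=lima=BASE, R=echo -> take RIGHT -> echo
i=1: L=india=BASE, R=lima -> take RIGHT -> lima
i=2: L=bravo R=bravo -> agree -> bravo
i=3: L=lima R=lima -> agree -> lima
i=4: L=alpha R=alpha -> agree -> alpha
i=5: L=hotel R=hotel -> agree -> hotel
i=6: L=bravo R=bravo -> agree -> bravo
i=7: L=echo R=echo -> agree -> echo
Conflict count: 0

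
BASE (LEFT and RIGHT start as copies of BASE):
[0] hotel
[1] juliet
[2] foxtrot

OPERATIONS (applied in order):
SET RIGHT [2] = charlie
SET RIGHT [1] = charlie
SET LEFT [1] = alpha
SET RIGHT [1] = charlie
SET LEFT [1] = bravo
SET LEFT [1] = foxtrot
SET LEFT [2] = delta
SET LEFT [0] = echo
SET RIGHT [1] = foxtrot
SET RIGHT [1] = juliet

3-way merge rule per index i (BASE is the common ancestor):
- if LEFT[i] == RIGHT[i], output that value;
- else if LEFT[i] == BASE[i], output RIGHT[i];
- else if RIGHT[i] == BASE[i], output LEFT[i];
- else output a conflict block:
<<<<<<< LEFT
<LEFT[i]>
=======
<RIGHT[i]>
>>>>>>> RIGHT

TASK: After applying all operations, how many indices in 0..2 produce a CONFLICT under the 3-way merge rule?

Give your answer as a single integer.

Final LEFT:  [echo, foxtrot, delta]
Final RIGHT: [hotel, juliet, charlie]
i=0: L=echo, R=hotel=BASE -> take LEFT -> echo
i=1: L=foxtrot, R=juliet=BASE -> take LEFT -> foxtrot
i=2: BASE=foxtrot L=delta R=charlie all differ -> CONFLICT
Conflict count: 1

Answer: 1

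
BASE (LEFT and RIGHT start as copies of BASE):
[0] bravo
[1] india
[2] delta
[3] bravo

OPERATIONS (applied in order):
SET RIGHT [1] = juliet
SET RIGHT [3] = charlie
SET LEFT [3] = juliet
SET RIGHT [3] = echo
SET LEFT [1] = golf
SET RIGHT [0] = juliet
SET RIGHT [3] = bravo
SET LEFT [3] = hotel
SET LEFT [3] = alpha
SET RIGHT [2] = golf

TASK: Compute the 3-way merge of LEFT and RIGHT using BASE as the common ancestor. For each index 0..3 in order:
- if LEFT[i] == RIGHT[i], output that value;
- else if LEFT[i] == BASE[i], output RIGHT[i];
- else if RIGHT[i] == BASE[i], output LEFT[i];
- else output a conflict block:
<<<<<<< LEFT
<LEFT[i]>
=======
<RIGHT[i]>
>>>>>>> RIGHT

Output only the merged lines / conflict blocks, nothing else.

Final LEFT:  [bravo, golf, delta, alpha]
Final RIGHT: [juliet, juliet, golf, bravo]
i=0: L=bravo=BASE, R=juliet -> take RIGHT -> juliet
i=1: BASE=india L=golf R=juliet all differ -> CONFLICT
i=2: L=delta=BASE, R=golf -> take RIGHT -> golf
i=3: L=alpha, R=bravo=BASE -> take LEFT -> alpha

Answer: juliet
<<<<<<< LEFT
golf
=======
juliet
>>>>>>> RIGHT
golf
alpha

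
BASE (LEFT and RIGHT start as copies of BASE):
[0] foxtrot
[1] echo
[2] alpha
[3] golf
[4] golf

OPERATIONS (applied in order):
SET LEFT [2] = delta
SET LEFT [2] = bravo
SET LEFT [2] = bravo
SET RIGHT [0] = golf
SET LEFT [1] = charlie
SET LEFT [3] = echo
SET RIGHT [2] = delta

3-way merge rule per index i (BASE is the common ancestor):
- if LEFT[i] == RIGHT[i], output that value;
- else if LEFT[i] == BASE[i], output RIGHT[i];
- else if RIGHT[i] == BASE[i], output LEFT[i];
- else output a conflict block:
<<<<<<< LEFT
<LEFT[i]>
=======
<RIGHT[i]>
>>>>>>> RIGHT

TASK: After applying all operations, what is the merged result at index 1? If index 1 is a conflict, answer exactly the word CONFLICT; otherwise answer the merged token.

Answer: charlie

Derivation:
Final LEFT:  [foxtrot, charlie, bravo, echo, golf]
Final RIGHT: [golf, echo, delta, golf, golf]
i=0: L=foxtrot=BASE, R=golf -> take RIGHT -> golf
i=1: L=charlie, R=echo=BASE -> take LEFT -> charlie
i=2: BASE=alpha L=bravo R=delta all differ -> CONFLICT
i=3: L=echo, R=golf=BASE -> take LEFT -> echo
i=4: L=golf R=golf -> agree -> golf
Index 1 -> charlie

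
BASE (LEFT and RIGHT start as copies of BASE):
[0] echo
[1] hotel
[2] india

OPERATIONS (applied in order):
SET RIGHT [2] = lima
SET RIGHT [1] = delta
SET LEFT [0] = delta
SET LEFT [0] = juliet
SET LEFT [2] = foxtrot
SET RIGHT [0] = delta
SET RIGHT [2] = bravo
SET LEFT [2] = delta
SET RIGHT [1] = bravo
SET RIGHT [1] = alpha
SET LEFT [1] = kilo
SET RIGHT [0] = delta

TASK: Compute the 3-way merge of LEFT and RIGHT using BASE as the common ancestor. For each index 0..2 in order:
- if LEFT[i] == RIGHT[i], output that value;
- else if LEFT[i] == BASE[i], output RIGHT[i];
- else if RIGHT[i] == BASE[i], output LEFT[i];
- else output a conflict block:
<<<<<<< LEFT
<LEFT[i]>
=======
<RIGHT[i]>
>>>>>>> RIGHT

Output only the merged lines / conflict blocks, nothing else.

Final LEFT:  [juliet, kilo, delta]
Final RIGHT: [delta, alpha, bravo]
i=0: BASE=echo L=juliet R=delta all differ -> CONFLICT
i=1: BASE=hotel L=kilo R=alpha all differ -> CONFLICT
i=2: BASE=india L=delta R=bravo all differ -> CONFLICT

Answer: <<<<<<< LEFT
juliet
=======
delta
>>>>>>> RIGHT
<<<<<<< LEFT
kilo
=======
alpha
>>>>>>> RIGHT
<<<<<<< LEFT
delta
=======
bravo
>>>>>>> RIGHT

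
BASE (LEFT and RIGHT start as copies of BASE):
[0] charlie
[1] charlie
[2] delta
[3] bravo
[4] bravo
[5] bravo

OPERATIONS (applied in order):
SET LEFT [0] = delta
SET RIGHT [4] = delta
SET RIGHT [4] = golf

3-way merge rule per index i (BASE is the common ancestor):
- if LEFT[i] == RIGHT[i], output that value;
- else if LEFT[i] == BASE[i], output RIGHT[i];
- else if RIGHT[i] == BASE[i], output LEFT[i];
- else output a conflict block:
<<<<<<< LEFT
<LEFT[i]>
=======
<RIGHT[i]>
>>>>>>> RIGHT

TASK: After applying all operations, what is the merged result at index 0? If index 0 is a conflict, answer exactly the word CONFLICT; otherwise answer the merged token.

Answer: delta

Derivation:
Final LEFT:  [delta, charlie, delta, bravo, bravo, bravo]
Final RIGHT: [charlie, charlie, delta, bravo, golf, bravo]
i=0: L=delta, R=charlie=BASE -> take LEFT -> delta
i=1: L=charlie R=charlie -> agree -> charlie
i=2: L=delta R=delta -> agree -> delta
i=3: L=bravo R=bravo -> agree -> bravo
i=4: L=bravo=BASE, R=golf -> take RIGHT -> golf
i=5: L=bravo R=bravo -> agree -> bravo
Index 0 -> delta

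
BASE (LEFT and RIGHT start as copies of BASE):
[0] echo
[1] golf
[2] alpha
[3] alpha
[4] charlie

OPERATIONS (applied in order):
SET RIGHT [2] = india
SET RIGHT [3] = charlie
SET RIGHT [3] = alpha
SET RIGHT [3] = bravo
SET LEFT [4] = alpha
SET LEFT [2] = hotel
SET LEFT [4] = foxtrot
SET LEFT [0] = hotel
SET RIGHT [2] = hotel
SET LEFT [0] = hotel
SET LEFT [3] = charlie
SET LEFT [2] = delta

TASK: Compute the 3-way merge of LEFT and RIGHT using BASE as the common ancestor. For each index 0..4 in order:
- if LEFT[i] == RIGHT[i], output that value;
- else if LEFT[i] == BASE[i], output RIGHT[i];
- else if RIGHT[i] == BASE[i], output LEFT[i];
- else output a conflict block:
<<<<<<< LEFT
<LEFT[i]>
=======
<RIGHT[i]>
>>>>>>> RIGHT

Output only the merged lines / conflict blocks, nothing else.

Answer: hotel
golf
<<<<<<< LEFT
delta
=======
hotel
>>>>>>> RIGHT
<<<<<<< LEFT
charlie
=======
bravo
>>>>>>> RIGHT
foxtrot

Derivation:
Final LEFT:  [hotel, golf, delta, charlie, foxtrot]
Final RIGHT: [echo, golf, hotel, bravo, charlie]
i=0: L=hotel, R=echo=BASE -> take LEFT -> hotel
i=1: L=golf R=golf -> agree -> golf
i=2: BASE=alpha L=delta R=hotel all differ -> CONFLICT
i=3: BASE=alpha L=charlie R=bravo all differ -> CONFLICT
i=4: L=foxtrot, R=charlie=BASE -> take LEFT -> foxtrot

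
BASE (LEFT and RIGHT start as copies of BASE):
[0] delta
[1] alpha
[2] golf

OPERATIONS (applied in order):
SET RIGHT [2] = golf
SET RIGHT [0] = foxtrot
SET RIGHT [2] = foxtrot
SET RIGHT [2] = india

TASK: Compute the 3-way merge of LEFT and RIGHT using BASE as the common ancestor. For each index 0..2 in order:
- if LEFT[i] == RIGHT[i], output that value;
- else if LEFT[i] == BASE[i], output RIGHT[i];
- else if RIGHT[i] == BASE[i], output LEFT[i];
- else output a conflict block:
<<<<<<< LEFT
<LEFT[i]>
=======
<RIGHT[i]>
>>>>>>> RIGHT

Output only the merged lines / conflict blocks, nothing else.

Final LEFT:  [delta, alpha, golf]
Final RIGHT: [foxtrot, alpha, india]
i=0: L=delta=BASE, R=foxtrot -> take RIGHT -> foxtrot
i=1: L=alpha R=alpha -> agree -> alpha
i=2: L=golf=BASE, R=india -> take RIGHT -> india

Answer: foxtrot
alpha
india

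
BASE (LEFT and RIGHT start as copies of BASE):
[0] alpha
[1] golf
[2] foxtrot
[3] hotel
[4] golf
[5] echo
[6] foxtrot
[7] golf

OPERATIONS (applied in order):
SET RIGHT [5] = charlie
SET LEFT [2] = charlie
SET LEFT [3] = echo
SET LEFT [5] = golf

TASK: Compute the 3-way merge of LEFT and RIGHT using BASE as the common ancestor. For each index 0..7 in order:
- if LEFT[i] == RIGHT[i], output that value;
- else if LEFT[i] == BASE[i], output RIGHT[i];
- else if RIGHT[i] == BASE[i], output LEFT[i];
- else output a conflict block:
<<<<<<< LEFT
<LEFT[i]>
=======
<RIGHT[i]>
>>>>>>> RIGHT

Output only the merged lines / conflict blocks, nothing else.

Answer: alpha
golf
charlie
echo
golf
<<<<<<< LEFT
golf
=======
charlie
>>>>>>> RIGHT
foxtrot
golf

Derivation:
Final LEFT:  [alpha, golf, charlie, echo, golf, golf, foxtrot, golf]
Final RIGHT: [alpha, golf, foxtrot, hotel, golf, charlie, foxtrot, golf]
i=0: L=alpha R=alpha -> agree -> alpha
i=1: L=golf R=golf -> agree -> golf
i=2: L=charlie, R=foxtrot=BASE -> take LEFT -> charlie
i=3: L=echo, R=hotel=BASE -> take LEFT -> echo
i=4: L=golf R=golf -> agree -> golf
i=5: BASE=echo L=golf R=charlie all differ -> CONFLICT
i=6: L=foxtrot R=foxtrot -> agree -> foxtrot
i=7: L=golf R=golf -> agree -> golf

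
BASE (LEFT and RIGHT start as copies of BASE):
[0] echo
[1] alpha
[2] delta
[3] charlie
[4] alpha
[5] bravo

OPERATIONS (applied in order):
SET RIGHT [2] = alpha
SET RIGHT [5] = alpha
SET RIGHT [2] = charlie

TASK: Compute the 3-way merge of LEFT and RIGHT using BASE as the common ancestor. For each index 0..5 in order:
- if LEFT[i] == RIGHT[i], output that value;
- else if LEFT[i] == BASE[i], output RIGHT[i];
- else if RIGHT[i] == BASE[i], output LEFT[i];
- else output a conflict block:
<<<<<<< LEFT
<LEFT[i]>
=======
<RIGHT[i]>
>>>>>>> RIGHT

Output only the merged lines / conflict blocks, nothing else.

Answer: echo
alpha
charlie
charlie
alpha
alpha

Derivation:
Final LEFT:  [echo, alpha, delta, charlie, alpha, bravo]
Final RIGHT: [echo, alpha, charlie, charlie, alpha, alpha]
i=0: L=echo R=echo -> agree -> echo
i=1: L=alpha R=alpha -> agree -> alpha
i=2: L=delta=BASE, R=charlie -> take RIGHT -> charlie
i=3: L=charlie R=charlie -> agree -> charlie
i=4: L=alpha R=alpha -> agree -> alpha
i=5: L=bravo=BASE, R=alpha -> take RIGHT -> alpha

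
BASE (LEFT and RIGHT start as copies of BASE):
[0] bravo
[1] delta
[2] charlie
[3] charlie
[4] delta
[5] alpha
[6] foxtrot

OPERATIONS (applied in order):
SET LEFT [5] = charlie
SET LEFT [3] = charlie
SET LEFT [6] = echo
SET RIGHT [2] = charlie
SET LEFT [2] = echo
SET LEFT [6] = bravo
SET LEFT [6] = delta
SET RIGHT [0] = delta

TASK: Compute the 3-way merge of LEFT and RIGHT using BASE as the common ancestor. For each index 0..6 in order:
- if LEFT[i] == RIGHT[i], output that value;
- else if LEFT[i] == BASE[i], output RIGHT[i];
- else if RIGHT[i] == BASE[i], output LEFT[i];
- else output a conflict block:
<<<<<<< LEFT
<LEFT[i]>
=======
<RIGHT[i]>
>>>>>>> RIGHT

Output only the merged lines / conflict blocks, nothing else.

Answer: delta
delta
echo
charlie
delta
charlie
delta

Derivation:
Final LEFT:  [bravo, delta, echo, charlie, delta, charlie, delta]
Final RIGHT: [delta, delta, charlie, charlie, delta, alpha, foxtrot]
i=0: L=bravo=BASE, R=delta -> take RIGHT -> delta
i=1: L=delta R=delta -> agree -> delta
i=2: L=echo, R=charlie=BASE -> take LEFT -> echo
i=3: L=charlie R=charlie -> agree -> charlie
i=4: L=delta R=delta -> agree -> delta
i=5: L=charlie, R=alpha=BASE -> take LEFT -> charlie
i=6: L=delta, R=foxtrot=BASE -> take LEFT -> delta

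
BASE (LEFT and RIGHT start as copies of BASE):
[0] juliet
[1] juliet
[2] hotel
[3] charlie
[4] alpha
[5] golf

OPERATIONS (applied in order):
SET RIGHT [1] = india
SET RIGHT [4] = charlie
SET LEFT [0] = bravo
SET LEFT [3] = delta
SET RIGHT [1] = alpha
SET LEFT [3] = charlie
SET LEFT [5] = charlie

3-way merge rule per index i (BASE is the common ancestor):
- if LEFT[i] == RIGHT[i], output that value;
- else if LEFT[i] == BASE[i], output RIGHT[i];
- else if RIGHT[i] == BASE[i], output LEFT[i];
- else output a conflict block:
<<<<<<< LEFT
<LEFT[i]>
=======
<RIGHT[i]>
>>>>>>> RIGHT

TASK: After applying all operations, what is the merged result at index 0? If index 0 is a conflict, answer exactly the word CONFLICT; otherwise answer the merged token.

Final LEFT:  [bravo, juliet, hotel, charlie, alpha, charlie]
Final RIGHT: [juliet, alpha, hotel, charlie, charlie, golf]
i=0: L=bravo, R=juliet=BASE -> take LEFT -> bravo
i=1: L=juliet=BASE, R=alpha -> take RIGHT -> alpha
i=2: L=hotel R=hotel -> agree -> hotel
i=3: L=charlie R=charlie -> agree -> charlie
i=4: L=alpha=BASE, R=charlie -> take RIGHT -> charlie
i=5: L=charlie, R=golf=BASE -> take LEFT -> charlie
Index 0 -> bravo

Answer: bravo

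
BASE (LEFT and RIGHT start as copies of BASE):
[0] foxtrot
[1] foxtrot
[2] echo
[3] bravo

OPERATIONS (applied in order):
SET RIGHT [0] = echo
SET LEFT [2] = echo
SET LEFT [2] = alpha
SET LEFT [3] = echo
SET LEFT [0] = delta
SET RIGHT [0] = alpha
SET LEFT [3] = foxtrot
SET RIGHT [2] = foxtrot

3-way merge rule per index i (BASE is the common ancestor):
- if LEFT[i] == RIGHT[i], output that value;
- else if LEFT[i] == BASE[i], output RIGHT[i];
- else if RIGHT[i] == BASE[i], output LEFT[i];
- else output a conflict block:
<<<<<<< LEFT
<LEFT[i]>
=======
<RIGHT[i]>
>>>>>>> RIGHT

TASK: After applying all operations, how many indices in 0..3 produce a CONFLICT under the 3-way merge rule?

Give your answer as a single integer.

Answer: 2

Derivation:
Final LEFT:  [delta, foxtrot, alpha, foxtrot]
Final RIGHT: [alpha, foxtrot, foxtrot, bravo]
i=0: BASE=foxtrot L=delta R=alpha all differ -> CONFLICT
i=1: L=foxtrot R=foxtrot -> agree -> foxtrot
i=2: BASE=echo L=alpha R=foxtrot all differ -> CONFLICT
i=3: L=foxtrot, R=bravo=BASE -> take LEFT -> foxtrot
Conflict count: 2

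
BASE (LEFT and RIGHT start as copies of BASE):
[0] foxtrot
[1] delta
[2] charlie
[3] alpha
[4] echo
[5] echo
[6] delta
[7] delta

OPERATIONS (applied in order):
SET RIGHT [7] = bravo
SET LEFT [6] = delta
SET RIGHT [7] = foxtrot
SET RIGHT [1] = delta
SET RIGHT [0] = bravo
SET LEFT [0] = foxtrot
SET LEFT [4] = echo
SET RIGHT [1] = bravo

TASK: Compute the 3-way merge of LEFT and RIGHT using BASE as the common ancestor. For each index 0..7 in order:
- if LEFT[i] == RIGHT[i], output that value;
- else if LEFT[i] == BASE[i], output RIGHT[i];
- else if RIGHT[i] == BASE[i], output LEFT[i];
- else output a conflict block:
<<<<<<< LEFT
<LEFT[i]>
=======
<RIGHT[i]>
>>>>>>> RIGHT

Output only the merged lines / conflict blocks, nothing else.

Final LEFT:  [foxtrot, delta, charlie, alpha, echo, echo, delta, delta]
Final RIGHT: [bravo, bravo, charlie, alpha, echo, echo, delta, foxtrot]
i=0: L=foxtrot=BASE, R=bravo -> take RIGHT -> bravo
i=1: L=delta=BASE, R=bravo -> take RIGHT -> bravo
i=2: L=charlie R=charlie -> agree -> charlie
i=3: L=alpha R=alpha -> agree -> alpha
i=4: L=echo R=echo -> agree -> echo
i=5: L=echo R=echo -> agree -> echo
i=6: L=delta R=delta -> agree -> delta
i=7: L=delta=BASE, R=foxtrot -> take RIGHT -> foxtrot

Answer: bravo
bravo
charlie
alpha
echo
echo
delta
foxtrot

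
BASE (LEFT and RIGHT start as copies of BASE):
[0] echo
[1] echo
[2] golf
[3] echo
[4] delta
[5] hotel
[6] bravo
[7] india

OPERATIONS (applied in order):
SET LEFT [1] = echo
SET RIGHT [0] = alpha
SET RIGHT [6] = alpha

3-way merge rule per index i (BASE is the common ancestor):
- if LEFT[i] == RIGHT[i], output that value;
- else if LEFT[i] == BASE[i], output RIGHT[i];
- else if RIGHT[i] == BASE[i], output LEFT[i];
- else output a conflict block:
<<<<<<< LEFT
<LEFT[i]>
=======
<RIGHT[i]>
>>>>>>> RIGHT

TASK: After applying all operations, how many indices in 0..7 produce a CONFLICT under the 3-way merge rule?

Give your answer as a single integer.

Final LEFT:  [echo, echo, golf, echo, delta, hotel, bravo, india]
Final RIGHT: [alpha, echo, golf, echo, delta, hotel, alpha, india]
i=0: L=echo=BASE, R=alpha -> take RIGHT -> alpha
i=1: L=echo R=echo -> agree -> echo
i=2: L=golf R=golf -> agree -> golf
i=3: L=echo R=echo -> agree -> echo
i=4: L=delta R=delta -> agree -> delta
i=5: L=hotel R=hotel -> agree -> hotel
i=6: L=bravo=BASE, R=alpha -> take RIGHT -> alpha
i=7: L=india R=india -> agree -> india
Conflict count: 0

Answer: 0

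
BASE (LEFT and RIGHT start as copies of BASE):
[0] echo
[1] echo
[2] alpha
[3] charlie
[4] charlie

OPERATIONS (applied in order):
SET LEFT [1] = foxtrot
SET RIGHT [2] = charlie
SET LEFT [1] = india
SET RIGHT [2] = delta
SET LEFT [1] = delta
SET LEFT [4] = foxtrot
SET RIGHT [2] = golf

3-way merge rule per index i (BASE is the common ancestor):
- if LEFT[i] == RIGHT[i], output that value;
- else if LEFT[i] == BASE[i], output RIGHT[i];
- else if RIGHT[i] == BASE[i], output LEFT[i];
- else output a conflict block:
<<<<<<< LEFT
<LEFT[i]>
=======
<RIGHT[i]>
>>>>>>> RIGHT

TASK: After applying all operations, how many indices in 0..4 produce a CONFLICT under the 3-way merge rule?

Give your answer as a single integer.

Final LEFT:  [echo, delta, alpha, charlie, foxtrot]
Final RIGHT: [echo, echo, golf, charlie, charlie]
i=0: L=echo R=echo -> agree -> echo
i=1: L=delta, R=echo=BASE -> take LEFT -> delta
i=2: L=alpha=BASE, R=golf -> take RIGHT -> golf
i=3: L=charlie R=charlie -> agree -> charlie
i=4: L=foxtrot, R=charlie=BASE -> take LEFT -> foxtrot
Conflict count: 0

Answer: 0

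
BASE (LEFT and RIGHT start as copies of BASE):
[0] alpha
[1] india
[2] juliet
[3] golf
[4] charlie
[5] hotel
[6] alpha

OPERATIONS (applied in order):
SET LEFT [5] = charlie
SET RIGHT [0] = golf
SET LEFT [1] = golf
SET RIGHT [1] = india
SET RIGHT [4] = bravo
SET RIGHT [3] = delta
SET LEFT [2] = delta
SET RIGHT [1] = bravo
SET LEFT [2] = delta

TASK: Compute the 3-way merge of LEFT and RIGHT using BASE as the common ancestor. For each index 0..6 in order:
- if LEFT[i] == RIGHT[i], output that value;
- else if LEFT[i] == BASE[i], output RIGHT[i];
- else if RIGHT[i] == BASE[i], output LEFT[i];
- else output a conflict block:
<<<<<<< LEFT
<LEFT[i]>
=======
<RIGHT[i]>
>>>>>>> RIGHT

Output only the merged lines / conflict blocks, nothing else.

Final LEFT:  [alpha, golf, delta, golf, charlie, charlie, alpha]
Final RIGHT: [golf, bravo, juliet, delta, bravo, hotel, alpha]
i=0: L=alpha=BASE, R=golf -> take RIGHT -> golf
i=1: BASE=india L=golf R=bravo all differ -> CONFLICT
i=2: L=delta, R=juliet=BASE -> take LEFT -> delta
i=3: L=golf=BASE, R=delta -> take RIGHT -> delta
i=4: L=charlie=BASE, R=bravo -> take RIGHT -> bravo
i=5: L=charlie, R=hotel=BASE -> take LEFT -> charlie
i=6: L=alpha R=alpha -> agree -> alpha

Answer: golf
<<<<<<< LEFT
golf
=======
bravo
>>>>>>> RIGHT
delta
delta
bravo
charlie
alpha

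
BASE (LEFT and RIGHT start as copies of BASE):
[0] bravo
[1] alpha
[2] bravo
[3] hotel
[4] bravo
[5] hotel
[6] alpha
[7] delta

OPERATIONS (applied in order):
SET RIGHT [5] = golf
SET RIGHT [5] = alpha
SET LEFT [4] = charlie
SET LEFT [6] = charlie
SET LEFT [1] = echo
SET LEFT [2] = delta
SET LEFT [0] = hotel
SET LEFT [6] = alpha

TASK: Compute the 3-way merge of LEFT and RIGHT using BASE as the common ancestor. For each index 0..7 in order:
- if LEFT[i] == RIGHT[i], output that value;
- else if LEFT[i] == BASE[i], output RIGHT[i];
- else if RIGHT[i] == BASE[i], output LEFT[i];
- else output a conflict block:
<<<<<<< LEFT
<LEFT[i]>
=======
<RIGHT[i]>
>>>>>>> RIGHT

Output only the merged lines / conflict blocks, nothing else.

Final LEFT:  [hotel, echo, delta, hotel, charlie, hotel, alpha, delta]
Final RIGHT: [bravo, alpha, bravo, hotel, bravo, alpha, alpha, delta]
i=0: L=hotel, R=bravo=BASE -> take LEFT -> hotel
i=1: L=echo, R=alpha=BASE -> take LEFT -> echo
i=2: L=delta, R=bravo=BASE -> take LEFT -> delta
i=3: L=hotel R=hotel -> agree -> hotel
i=4: L=charlie, R=bravo=BASE -> take LEFT -> charlie
i=5: L=hotel=BASE, R=alpha -> take RIGHT -> alpha
i=6: L=alpha R=alpha -> agree -> alpha
i=7: L=delta R=delta -> agree -> delta

Answer: hotel
echo
delta
hotel
charlie
alpha
alpha
delta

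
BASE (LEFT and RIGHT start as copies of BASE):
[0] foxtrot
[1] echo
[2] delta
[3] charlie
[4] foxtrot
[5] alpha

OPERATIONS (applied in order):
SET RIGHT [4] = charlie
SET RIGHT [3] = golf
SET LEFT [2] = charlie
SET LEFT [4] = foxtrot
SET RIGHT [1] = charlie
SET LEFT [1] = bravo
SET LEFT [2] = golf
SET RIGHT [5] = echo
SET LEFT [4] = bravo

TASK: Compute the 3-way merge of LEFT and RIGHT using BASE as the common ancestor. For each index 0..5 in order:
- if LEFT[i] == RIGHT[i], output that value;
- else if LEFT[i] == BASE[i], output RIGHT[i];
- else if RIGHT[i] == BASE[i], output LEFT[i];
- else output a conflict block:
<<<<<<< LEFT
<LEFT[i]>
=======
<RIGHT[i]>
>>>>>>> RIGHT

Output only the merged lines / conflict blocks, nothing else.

Final LEFT:  [foxtrot, bravo, golf, charlie, bravo, alpha]
Final RIGHT: [foxtrot, charlie, delta, golf, charlie, echo]
i=0: L=foxtrot R=foxtrot -> agree -> foxtrot
i=1: BASE=echo L=bravo R=charlie all differ -> CONFLICT
i=2: L=golf, R=delta=BASE -> take LEFT -> golf
i=3: L=charlie=BASE, R=golf -> take RIGHT -> golf
i=4: BASE=foxtrot L=bravo R=charlie all differ -> CONFLICT
i=5: L=alpha=BASE, R=echo -> take RIGHT -> echo

Answer: foxtrot
<<<<<<< LEFT
bravo
=======
charlie
>>>>>>> RIGHT
golf
golf
<<<<<<< LEFT
bravo
=======
charlie
>>>>>>> RIGHT
echo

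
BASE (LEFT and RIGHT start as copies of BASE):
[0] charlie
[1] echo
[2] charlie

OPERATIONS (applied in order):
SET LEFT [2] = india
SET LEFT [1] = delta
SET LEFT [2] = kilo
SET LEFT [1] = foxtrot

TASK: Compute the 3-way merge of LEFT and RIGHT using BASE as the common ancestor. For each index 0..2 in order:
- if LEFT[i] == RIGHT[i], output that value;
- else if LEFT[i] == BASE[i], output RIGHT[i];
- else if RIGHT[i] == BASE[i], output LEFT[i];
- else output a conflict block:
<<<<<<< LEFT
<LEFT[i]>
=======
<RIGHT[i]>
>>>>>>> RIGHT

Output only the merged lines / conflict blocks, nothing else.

Final LEFT:  [charlie, foxtrot, kilo]
Final RIGHT: [charlie, echo, charlie]
i=0: L=charlie R=charlie -> agree -> charlie
i=1: L=foxtrot, R=echo=BASE -> take LEFT -> foxtrot
i=2: L=kilo, R=charlie=BASE -> take LEFT -> kilo

Answer: charlie
foxtrot
kilo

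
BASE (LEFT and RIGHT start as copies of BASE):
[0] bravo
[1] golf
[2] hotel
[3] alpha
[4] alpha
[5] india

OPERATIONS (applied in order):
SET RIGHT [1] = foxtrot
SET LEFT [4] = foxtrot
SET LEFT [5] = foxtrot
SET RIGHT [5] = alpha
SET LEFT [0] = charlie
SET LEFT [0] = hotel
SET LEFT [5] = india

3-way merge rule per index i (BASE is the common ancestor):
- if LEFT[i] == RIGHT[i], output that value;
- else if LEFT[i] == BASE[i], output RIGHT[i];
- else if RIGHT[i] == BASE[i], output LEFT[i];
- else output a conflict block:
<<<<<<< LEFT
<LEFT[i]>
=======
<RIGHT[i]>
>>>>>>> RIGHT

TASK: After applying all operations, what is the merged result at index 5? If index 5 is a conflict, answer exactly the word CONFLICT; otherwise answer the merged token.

Answer: alpha

Derivation:
Final LEFT:  [hotel, golf, hotel, alpha, foxtrot, india]
Final RIGHT: [bravo, foxtrot, hotel, alpha, alpha, alpha]
i=0: L=hotel, R=bravo=BASE -> take LEFT -> hotel
i=1: L=golf=BASE, R=foxtrot -> take RIGHT -> foxtrot
i=2: L=hotel R=hotel -> agree -> hotel
i=3: L=alpha R=alpha -> agree -> alpha
i=4: L=foxtrot, R=alpha=BASE -> take LEFT -> foxtrot
i=5: L=india=BASE, R=alpha -> take RIGHT -> alpha
Index 5 -> alpha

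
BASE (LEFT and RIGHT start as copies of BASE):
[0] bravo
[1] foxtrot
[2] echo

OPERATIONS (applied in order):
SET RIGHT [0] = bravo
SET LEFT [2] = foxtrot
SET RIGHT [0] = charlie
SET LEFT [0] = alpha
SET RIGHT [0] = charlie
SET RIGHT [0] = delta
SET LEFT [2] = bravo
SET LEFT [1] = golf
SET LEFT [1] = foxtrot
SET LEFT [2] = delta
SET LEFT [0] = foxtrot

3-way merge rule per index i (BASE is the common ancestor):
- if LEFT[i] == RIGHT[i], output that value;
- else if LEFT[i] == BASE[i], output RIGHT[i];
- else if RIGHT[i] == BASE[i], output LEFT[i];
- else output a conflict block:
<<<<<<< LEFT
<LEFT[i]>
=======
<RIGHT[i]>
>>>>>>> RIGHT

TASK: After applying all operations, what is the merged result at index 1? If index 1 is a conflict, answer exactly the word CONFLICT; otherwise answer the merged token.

Answer: foxtrot

Derivation:
Final LEFT:  [foxtrot, foxtrot, delta]
Final RIGHT: [delta, foxtrot, echo]
i=0: BASE=bravo L=foxtrot R=delta all differ -> CONFLICT
i=1: L=foxtrot R=foxtrot -> agree -> foxtrot
i=2: L=delta, R=echo=BASE -> take LEFT -> delta
Index 1 -> foxtrot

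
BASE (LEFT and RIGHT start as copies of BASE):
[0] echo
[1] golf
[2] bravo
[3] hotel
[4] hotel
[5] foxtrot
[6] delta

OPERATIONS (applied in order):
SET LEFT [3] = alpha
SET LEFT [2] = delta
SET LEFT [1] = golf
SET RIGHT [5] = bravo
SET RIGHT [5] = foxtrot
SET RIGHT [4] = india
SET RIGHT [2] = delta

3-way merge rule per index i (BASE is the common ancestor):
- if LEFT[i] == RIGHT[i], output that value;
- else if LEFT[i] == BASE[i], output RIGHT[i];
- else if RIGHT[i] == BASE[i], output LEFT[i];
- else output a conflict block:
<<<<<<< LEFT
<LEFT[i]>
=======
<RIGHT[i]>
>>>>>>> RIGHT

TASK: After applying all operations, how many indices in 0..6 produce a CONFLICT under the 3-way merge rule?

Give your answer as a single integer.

Answer: 0

Derivation:
Final LEFT:  [echo, golf, delta, alpha, hotel, foxtrot, delta]
Final RIGHT: [echo, golf, delta, hotel, india, foxtrot, delta]
i=0: L=echo R=echo -> agree -> echo
i=1: L=golf R=golf -> agree -> golf
i=2: L=delta R=delta -> agree -> delta
i=3: L=alpha, R=hotel=BASE -> take LEFT -> alpha
i=4: L=hotel=BASE, R=india -> take RIGHT -> india
i=5: L=foxtrot R=foxtrot -> agree -> foxtrot
i=6: L=delta R=delta -> agree -> delta
Conflict count: 0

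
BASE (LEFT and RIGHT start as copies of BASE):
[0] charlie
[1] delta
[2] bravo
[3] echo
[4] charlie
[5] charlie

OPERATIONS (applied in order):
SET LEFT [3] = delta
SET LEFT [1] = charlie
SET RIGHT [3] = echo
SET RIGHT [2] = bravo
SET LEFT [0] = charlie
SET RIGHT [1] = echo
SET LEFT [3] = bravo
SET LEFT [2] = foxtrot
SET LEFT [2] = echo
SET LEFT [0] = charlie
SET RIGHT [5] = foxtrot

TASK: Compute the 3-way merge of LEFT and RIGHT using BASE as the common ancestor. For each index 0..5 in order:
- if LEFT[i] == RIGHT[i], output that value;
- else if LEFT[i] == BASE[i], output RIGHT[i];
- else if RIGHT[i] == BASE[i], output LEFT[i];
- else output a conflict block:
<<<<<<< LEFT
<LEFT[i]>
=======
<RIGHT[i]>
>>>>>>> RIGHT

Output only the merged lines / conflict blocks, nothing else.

Answer: charlie
<<<<<<< LEFT
charlie
=======
echo
>>>>>>> RIGHT
echo
bravo
charlie
foxtrot

Derivation:
Final LEFT:  [charlie, charlie, echo, bravo, charlie, charlie]
Final RIGHT: [charlie, echo, bravo, echo, charlie, foxtrot]
i=0: L=charlie R=charlie -> agree -> charlie
i=1: BASE=delta L=charlie R=echo all differ -> CONFLICT
i=2: L=echo, R=bravo=BASE -> take LEFT -> echo
i=3: L=bravo, R=echo=BASE -> take LEFT -> bravo
i=4: L=charlie R=charlie -> agree -> charlie
i=5: L=charlie=BASE, R=foxtrot -> take RIGHT -> foxtrot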